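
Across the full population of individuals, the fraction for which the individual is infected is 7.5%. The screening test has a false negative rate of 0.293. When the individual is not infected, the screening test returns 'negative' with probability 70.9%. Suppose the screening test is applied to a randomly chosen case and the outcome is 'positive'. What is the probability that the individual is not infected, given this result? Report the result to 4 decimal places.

P(¬H | E) ≈ 0.8354

Write H for 'the individual is infected'. Prior odds H:¬H = 0.075/0.925 = 0.081081. For the 'positive' outcome, the likelihood ratio is 0.707/0.291 = 2.4296.
Posterior odds = 0.081081 × 2.4296 = 0.19699, so P(H|E) = 0.19699/(1+0.19699) = 0.1646. Then P(¬H|E) = 1 − 0.1646 = 0.8354.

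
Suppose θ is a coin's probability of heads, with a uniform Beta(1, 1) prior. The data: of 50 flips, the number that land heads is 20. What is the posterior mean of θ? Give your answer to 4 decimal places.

Observing 20 successes and 30 failures updates Beta(1, 1) by adding the success and failure counts to the two shape parameters: α = 1+20 = 21, β = 1+30 = 31.
E[θ | data] = 21/(21+31) = 0.4038.

Posterior mean ≈ 0.4038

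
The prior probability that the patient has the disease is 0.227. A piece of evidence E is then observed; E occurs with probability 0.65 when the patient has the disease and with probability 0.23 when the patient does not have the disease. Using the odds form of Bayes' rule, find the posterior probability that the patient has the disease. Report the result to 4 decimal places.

Posterior probability ≈ 0.4535

Prior odds = 0.227/(1−0.227) = 0.29366.
Likelihood ratio for E = 0.65/0.23 = 2.8261.
Posterior odds = prior odds × LR = 0.82991.
Posterior probability = odds/(1+odds) = 0.82991/1.8299 = 0.4535.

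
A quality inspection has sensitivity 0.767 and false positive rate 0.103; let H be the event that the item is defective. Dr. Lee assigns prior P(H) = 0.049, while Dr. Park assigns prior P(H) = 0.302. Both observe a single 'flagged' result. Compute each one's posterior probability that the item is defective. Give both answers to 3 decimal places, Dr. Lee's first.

Dr. Lee: 0.277; Dr. Park: 0.763

The likelihood ratio for a 'flagged' result is 0.767/0.103 = 7.4466.
Dr. Lee: prior odds 0.049/0.951 = 0.051525; posterior odds 0.38368; posterior probability 0.277.
Dr. Park: prior odds 0.302/0.698 = 0.43266; posterior odds 3.2219; posterior probability 0.763.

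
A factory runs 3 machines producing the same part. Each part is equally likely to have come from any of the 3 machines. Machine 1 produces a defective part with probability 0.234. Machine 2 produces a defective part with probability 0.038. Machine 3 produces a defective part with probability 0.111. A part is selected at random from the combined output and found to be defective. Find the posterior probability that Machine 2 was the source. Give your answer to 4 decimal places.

Tabulate prior·likelihood by source: [1] prior 0.333333, lik 0.234, product 0.07800; [2] prior 0.333333, lik 0.038, product 0.01267; [3] prior 0.333333, lik 0.111, product 0.03700.
Normalizing constant = 0.12767; the posterior for Machine 2 is its product over the sum, 0.01267/0.12767 = 0.0992.

Posterior probability ≈ 0.0992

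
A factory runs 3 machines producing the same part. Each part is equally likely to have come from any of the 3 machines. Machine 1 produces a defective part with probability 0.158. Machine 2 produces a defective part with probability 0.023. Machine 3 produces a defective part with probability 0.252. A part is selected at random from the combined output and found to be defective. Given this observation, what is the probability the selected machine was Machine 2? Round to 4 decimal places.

P(defective|M1) = 0.158; P(defective|M2) = 0.023; P(defective|M3) = 0.252.
Prior × likelihood for each source: 0.333333·0.158=0.05267, 0.333333·0.023=0.007667, 0.333333·0.252=0.08400. Summing gives P(defective) = 0.14433.
P(Machine 2 | defective) = 0.007667 / 0.14433 = 0.0531.

Posterior probability ≈ 0.0531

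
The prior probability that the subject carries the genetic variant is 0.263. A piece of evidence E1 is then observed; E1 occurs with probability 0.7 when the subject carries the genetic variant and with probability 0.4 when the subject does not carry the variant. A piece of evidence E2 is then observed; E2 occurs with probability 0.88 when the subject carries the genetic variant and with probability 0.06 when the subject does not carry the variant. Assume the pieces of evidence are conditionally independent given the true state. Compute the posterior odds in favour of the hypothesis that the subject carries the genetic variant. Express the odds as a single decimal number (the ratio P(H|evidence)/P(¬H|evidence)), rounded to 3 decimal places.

Posterior odds ≈ 9.159

Prior odds = 0.263/(1−0.263) = 0.35685. In log-odds, ln(0.35685) = -1.0304.
Add log likelihood ratios: ln(1.7500) + ln(14.667) = 3.2452.
Posterior log-odds = 2.2148, so posterior odds = exp(2.2148) = 9.1592.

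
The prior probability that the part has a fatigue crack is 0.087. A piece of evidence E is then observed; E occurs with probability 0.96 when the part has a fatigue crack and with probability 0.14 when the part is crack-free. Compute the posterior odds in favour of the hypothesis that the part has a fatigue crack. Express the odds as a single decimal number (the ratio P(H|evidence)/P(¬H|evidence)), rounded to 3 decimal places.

Posterior odds ≈ 0.653

Prior odds = 0.087/(1−0.087) = 0.095290.
Likelihood ratio for E = 0.96/0.14 = 6.8571.
Posterior odds = prior odds × LR = 0.65342.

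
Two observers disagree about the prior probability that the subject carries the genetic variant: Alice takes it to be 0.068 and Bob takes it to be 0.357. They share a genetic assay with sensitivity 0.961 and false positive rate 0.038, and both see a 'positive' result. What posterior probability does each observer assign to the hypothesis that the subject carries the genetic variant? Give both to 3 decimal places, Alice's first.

The likelihood ratio for a 'positive' result is 0.961/0.038 = 25.289.
Alice: prior odds 0.068/0.932 = 0.072961; posterior odds 1.8452; posterior probability 0.649.
Bob: prior odds 0.357/0.643 = 0.55521; posterior odds 14.041; posterior probability 0.934.

Alice: 0.649; Bob: 0.934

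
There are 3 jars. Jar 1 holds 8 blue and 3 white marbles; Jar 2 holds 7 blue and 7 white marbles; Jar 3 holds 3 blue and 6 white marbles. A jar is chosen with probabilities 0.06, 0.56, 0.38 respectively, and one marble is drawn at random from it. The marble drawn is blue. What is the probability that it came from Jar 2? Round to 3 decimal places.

Posterior probability ≈ 0.622

Tabulate prior·likelihood by source: [1] prior 0.06, lik 0.7273, product 0.04364; [2] prior 0.56, lik 0.5, product 0.2800; [3] prior 0.38, lik 0.3333, product 0.1267.
Normalizing constant = 0.45030; the posterior for Jar 2 is its product over the sum, 0.2800/0.45030 = 0.622.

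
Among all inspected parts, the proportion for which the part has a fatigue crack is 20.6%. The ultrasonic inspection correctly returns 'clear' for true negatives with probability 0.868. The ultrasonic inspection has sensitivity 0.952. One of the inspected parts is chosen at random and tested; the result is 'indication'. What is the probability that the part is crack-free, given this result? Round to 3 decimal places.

Write H for 'the part has a fatigue crack'. Prior odds H:¬H = 0.206/0.794 = 0.25945. For the 'indication' outcome, the likelihood ratio is 0.952/0.132 = 7.2121.
Posterior odds = 0.25945 × 7.2121 = 1.8712, so P(H|E) = 1.8712/(1+1.8712) = 0.652. Then P(¬H|E) = 1 − 0.652 = 0.348.

P(¬H | E) ≈ 0.348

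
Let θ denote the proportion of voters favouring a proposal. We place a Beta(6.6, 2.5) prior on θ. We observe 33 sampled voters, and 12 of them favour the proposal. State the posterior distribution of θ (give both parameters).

The binomial likelihood is conjugate to the Beta prior: with 12 successes and 21 failures, the posterior is Beta(6.6+12, 2.5+21) = Beta(18.6, 23.5).

Posterior: Beta(18.6, 23.5)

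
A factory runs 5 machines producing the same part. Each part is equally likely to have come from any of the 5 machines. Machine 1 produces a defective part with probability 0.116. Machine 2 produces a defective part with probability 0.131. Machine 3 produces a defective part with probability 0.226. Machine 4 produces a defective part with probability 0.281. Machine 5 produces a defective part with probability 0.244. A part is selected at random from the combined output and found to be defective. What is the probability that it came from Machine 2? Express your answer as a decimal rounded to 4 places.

Posterior probability ≈ 0.1313

Tabulate prior·likelihood by source: [1] prior 0.2, lik 0.116, product 0.02320; [2] prior 0.2, lik 0.131, product 0.02620; [3] prior 0.2, lik 0.226, product 0.04520; [4] prior 0.2, lik 0.281, product 0.05620; [5] prior 0.2, lik 0.244, product 0.04880.
Normalizing constant = 0.19960; the posterior for Machine 2 is its product over the sum, 0.02620/0.19960 = 0.1313.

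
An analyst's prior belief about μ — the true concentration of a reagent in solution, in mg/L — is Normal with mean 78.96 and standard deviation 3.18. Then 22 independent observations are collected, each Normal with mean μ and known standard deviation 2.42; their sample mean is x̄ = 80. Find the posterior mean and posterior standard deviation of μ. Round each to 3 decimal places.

Posterior mean ≈ 79.973; posterior SD ≈ 0.509

Prior precision 1/τ₀² = 1/3.18² = 0.0988885; data precision n/σ² = 22/2.42² = 3.75657.
Posterior precision = 0.0988885 + 3.75657 = 3.85546, giving posterior SD = 1/√3.85546 = 0.509.
Posterior mean = (0.0988885·78.96 + 3.75657·80) / 3.85546 = 79.973.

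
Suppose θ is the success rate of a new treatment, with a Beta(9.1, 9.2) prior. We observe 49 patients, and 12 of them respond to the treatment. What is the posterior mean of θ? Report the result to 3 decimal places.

The binomial likelihood is conjugate to the Beta prior: with 12 successes and 37 failures, the posterior is Beta(9.1+12, 9.2+37) = Beta(21.1, 46.2).
E[θ | data] = 21.1/(21.1+46.2) = 0.314.

Posterior mean ≈ 0.314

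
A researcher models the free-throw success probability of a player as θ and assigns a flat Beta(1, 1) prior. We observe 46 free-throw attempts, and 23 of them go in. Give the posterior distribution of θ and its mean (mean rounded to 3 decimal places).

Observing 23 successes and 23 failures updates Beta(1, 1) by adding the success and failure counts to the two shape parameters: α = 1+23 = 24, β = 1+23 = 24.
E[θ | data] = 24/(24+24) = 0.500.

Posterior: Beta(24, 24); mean ≈ 0.500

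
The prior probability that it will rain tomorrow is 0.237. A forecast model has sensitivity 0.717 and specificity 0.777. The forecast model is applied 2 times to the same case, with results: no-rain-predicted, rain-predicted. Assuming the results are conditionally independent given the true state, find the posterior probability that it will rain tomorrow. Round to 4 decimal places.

With H the event that it will rain tomorrow, the joint likelihood of the observed sequence is P(data|H) = 0.283·0.717 = 0.20291 and P(data|¬H) = 0.777·0.223 = 0.17327.
Bayes: P(H|data) = 0.237·0.20291 / (0.237·0.20291 + 0.763·0.17327) = 0.048090/0.18030 = 0.2667.

Posterior P(H) ≈ 0.2667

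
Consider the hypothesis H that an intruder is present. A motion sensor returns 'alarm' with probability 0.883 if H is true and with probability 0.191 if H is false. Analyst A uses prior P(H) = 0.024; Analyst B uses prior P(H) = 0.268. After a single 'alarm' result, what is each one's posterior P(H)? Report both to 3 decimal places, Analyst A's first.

The likelihood ratio for an 'alarm' result is 0.883/0.191 = 4.6230.
Analyst A: prior odds 0.024/0.976 = 0.024590; posterior odds 0.11368; posterior probability 0.102.
Analyst B: prior odds 0.268/0.732 = 0.36612; posterior odds 1.6926; posterior probability 0.629.

Analyst A: 0.102; Analyst B: 0.629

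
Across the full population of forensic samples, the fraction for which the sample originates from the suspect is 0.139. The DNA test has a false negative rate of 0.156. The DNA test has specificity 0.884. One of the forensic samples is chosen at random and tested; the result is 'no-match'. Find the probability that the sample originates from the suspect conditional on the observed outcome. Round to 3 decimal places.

Let H be the event that the sample originates from the suspect. P(H) = 0.139, so P(¬H) = 0.861. With E the 'no-match' result, P(E|H) = 0.156 and P(E|¬H) = 0.884.
P(E) = 0.156·0.139 + 0.884·0.861 = 0.021684 + 0.76112 = 0.78281.
By Bayes' theorem, P(H|E) = 0.021684 / 0.78281 = 0.028.

P(H | E) ≈ 0.028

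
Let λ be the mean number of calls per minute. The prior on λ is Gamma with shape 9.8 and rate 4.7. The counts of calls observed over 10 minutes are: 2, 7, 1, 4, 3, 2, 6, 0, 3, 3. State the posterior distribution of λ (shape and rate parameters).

Posterior: Gamma(shape=40.8, rate=14.7)

Total count ∑xᵢ = 31 over n = 10 minutes.
Gamma is conjugate to the Poisson likelihood: posterior is Gamma(shape = 9.8+31 = 40.8, rate = 4.7+10 = 14.7).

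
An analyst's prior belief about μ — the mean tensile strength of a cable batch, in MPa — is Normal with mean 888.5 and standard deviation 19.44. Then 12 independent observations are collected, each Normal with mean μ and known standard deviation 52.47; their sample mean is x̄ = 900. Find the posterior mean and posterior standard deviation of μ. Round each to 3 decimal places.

Prior precision 1/τ₀² = 1/19.44² = 0.00264611; data precision n/σ² = 12/52.47² = 0.00435872.
Posterior precision = 0.00264611 + 0.00435872 = 0.00700483, giving posterior SD = 1/√0.00700483 = 11.948.
Posterior mean = (0.00264611·888.5 + 0.00435872·900) / 0.00700483 = 895.656.

Posterior mean ≈ 895.656; posterior SD ≈ 11.948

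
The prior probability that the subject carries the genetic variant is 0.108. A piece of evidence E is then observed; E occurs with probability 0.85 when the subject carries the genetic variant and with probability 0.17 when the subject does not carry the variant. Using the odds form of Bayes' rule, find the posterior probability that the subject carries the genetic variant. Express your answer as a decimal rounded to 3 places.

Prior odds = 0.108/(1−0.108) = 0.12108.
Likelihood ratio for E = 0.85/0.17 = 5.0000.
Posterior odds = prior odds × LR = 0.60538.
Posterior probability = odds/(1+odds) = 0.60538/1.6054 = 0.377.

Posterior probability ≈ 0.377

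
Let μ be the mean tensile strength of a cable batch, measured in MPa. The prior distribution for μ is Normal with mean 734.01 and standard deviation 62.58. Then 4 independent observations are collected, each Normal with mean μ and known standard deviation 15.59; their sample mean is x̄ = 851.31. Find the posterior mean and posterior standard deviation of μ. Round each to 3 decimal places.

With known σ, the Normal prior is conjugate. Weight on the data is w = (n/σ²)/(n/σ² + 1/τ₀²) = 0.0164576/(0.0164576+0.00025535) = 0.98472.
Posterior mean = w·x̄ + (1−w)·μ₀ = 0.98472·851.31 + 0.015278·734.01 = 849.518. Posterior variance = 1/(0.0164576+0.00025535) = 59.8337, so SD = 7.735.

Posterior mean ≈ 849.518; posterior SD ≈ 7.735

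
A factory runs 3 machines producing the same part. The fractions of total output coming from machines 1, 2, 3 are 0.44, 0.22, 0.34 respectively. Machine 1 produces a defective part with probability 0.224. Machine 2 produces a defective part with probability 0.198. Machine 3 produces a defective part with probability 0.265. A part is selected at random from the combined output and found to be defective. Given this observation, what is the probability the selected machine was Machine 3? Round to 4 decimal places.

Tabulate prior·likelihood by source: [1] prior 0.44, lik 0.224, product 0.09856; [2] prior 0.22, lik 0.198, product 0.04356; [3] prior 0.34, lik 0.265, product 0.09010.
Normalizing constant = 0.23222; the posterior for Machine 3 is its product over the sum, 0.09010/0.23222 = 0.3880.

Posterior probability ≈ 0.3880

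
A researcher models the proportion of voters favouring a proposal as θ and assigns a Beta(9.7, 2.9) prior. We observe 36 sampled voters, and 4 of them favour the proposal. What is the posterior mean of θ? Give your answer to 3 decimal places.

The binomial likelihood is conjugate to the Beta prior: with 4 successes and 32 failures, the posterior is Beta(9.7+4, 2.9+32) = Beta(13.7, 34.9).
Posterior mean = α/(α+β) = 13.7/48.6 = 0.282.

Posterior mean ≈ 0.282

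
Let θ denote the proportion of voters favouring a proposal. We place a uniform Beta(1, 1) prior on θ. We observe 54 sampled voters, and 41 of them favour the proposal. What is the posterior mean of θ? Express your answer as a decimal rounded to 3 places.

Posterior mean ≈ 0.750

Observing 41 successes and 13 failures updates Beta(1, 1) by adding the success and failure counts to the two shape parameters: α = 1+41 = 42, β = 1+13 = 14.
Posterior mean = α/(α+β) = 42/56 = 0.750.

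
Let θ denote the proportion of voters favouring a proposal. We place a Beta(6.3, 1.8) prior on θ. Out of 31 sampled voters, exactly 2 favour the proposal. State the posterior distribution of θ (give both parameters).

Posterior: Beta(8.3, 30.8)

The binomial likelihood is conjugate to the Beta prior: with 2 successes and 29 failures, the posterior is Beta(6.3+2, 1.8+29) = Beta(8.3, 30.8).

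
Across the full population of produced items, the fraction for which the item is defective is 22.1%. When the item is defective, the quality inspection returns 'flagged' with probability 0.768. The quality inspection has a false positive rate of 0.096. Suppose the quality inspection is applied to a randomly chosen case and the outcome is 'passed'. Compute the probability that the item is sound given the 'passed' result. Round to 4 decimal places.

P(¬H | E) ≈ 0.9321

Let H be the event that the item is defective. P(H) = 0.221, so P(¬H) = 0.779. With E the 'passed' result, P(E|H) = 0.232 and P(E|¬H) = 0.904.
P(E) = 0.232·0.221 + 0.904·0.779 = 0.051272 + 0.70422 = 0.75549.
By Bayes' theorem, P(H|E) = 0.051272 / 0.75549 = 0.0679. Hence P(¬H|E) = 1 − 0.0679 = 0.9321.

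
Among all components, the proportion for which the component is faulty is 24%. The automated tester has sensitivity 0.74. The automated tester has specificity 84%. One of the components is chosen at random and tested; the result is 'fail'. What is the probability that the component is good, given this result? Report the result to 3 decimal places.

Let H be the event that the component is faulty. P(H) = 0.24, so P(¬H) = 0.76. With E the 'fail' result, P(E|H) = 0.74 and P(E|¬H) = 0.16.
P(E) = 0.74·0.24 + 0.16·0.76 = 0.17760 + 0.12160 = 0.29920.
By Bayes' theorem, P(H|E) = 0.17760 / 0.29920 = 0.594. Hence P(¬H|E) = 1 − 0.594 = 0.406.

P(¬H | E) ≈ 0.406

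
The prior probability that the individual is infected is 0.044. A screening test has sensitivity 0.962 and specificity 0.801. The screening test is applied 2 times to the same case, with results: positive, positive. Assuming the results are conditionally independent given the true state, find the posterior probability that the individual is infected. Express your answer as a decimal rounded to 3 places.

Let H be the event that the individual is infected; start with P(H) = 0.044. P('positive'|H) = 0.962, P('positive'|¬H) = 0.199.
Update on result 1 ('positive'): P(H) ← 0.962·0.0440 / (0.962·0.0440 + 0.199·0.9560) = 0.042328/0.23257 = 0.1820.
Update on result 2 ('positive'): P(H) ← 0.962·0.1820 / (0.962·0.1820 + 0.199·0.8180) = 0.17508/0.33787 = 0.5182.

Posterior P(H) ≈ 0.518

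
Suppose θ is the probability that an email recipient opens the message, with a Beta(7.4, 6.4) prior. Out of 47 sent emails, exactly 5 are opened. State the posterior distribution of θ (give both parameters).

Posterior: Beta(12.4, 48.4)

The binomial likelihood is conjugate to the Beta prior: with 5 successes and 42 failures, the posterior is Beta(7.4+5, 6.4+42) = Beta(12.4, 48.4).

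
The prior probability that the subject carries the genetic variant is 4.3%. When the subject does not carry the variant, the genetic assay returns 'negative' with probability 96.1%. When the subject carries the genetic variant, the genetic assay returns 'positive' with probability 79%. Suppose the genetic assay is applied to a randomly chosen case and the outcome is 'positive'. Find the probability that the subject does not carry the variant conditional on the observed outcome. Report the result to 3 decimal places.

Let H be the event that the subject carries the genetic variant. P(H) = 0.043, so P(¬H) = 0.957. With E the 'positive' result, P(E|H) = 0.79 and P(E|¬H) = 0.039.
P(E) = 0.79·0.043 + 0.039·0.957 = 0.033970 + 0.037323 = 0.071293.
By Bayes' theorem, P(H|E) = 0.033970 / 0.071293 = 0.476. Hence P(¬H|E) = 1 − 0.476 = 0.524.

P(¬H | E) ≈ 0.524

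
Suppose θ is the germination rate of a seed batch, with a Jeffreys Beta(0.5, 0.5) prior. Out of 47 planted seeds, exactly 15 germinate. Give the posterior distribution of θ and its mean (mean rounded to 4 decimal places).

Observing 15 successes and 32 failures updates Beta(0.5, 0.5) by adding the success and failure counts to the two shape parameters: α = 0.5+15 = 15.5, β = 0.5+32 = 32.5.
Posterior mean = α/(α+β) = 15.5/48 = 0.3229.

Posterior: Beta(15.5, 32.5); mean ≈ 0.3229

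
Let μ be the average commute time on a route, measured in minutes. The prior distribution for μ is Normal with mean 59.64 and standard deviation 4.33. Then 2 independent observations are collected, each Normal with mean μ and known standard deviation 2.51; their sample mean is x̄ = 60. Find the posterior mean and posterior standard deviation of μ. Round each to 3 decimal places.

Posterior mean ≈ 59.948; posterior SD ≈ 1.642

With known σ, the Normal prior is conjugate. Weight on the data is w = (n/σ²)/(n/σ² + 1/τ₀²) = 0.317455/(0.317455+0.0533365) = 0.85616.
Posterior mean = w·x̄ + (1−w)·μ₀ = 0.85616·60 + 0.14384·59.64 = 59.948. Posterior variance = 1/(0.317455+0.0533365) = 2.69693, so SD = 1.642.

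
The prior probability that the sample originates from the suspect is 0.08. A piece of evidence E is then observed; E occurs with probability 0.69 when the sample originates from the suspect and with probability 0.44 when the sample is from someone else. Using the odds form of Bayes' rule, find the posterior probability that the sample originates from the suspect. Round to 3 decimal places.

Posterior probability ≈ 0.120

Prior odds = 0.08/(1−0.08) = 0.086957.
Likelihood ratio for E = 0.69/0.44 = 1.5682.
Posterior odds = prior odds × LR = 0.13636.
Posterior probability = odds/(1+odds) = 0.13636/1.1364 = 0.120.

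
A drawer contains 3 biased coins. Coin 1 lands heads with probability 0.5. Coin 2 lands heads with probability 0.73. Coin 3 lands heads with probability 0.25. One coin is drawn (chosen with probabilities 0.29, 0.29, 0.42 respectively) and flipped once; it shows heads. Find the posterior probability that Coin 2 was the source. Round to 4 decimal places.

P(heads|C1) = 0.5; P(heads|C2) = 0.73; P(heads|C3) = 0.25.
Prior × likelihood for each source: 0.29·0.5=0.1450, 0.29·0.73=0.2117, 0.42·0.25=0.1050. Summing gives P(heads) = 0.46170.
P(Coin 2 | heads) = 0.2117 / 0.46170 = 0.4585.

Posterior probability ≈ 0.4585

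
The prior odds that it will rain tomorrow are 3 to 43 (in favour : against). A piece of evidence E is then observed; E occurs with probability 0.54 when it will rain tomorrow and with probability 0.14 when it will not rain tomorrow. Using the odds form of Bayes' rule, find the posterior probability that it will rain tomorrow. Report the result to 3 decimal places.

Prior odds = 3/43 = 0.069767. In log-odds, ln(0.069767) = -2.6626.
Add log likelihood ratio: ln(3.8571) = 1.3499.
Posterior log-odds = -1.3127, so posterior odds = exp(-1.3127) = 0.26910. Converting, P(H|E) = 0.26910/1.2691 = 0.212.

Posterior probability ≈ 0.212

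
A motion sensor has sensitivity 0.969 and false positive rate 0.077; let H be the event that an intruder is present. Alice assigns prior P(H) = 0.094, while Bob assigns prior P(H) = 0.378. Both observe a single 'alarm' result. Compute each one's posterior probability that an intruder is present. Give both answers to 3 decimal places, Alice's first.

The likelihood ratio for an 'alarm' result is 0.969/0.077 = 12.584.
Alice: prior odds 0.094/0.906 = 0.10375; posterior odds 1.3057; posterior probability 0.566.
Bob: prior odds 0.378/0.622 = 0.60772; posterior odds 7.6478; posterior probability 0.884.

Alice: 0.566; Bob: 0.884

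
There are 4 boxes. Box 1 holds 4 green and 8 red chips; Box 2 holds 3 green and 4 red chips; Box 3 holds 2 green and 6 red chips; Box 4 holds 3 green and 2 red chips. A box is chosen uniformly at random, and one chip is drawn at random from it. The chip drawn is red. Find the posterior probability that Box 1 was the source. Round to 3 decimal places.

Tabulate prior·likelihood by source: [1] prior 0.25, lik 0.6667, product 0.1667; [2] prior 0.25, lik 0.5714, product 0.1429; [3] prior 0.25, lik 0.75, product 0.1875; [4] prior 0.25, lik 0.4, product 0.1000.
Normalizing constant = 0.59702; the posterior for Box 1 is its product over the sum, 0.1667/0.59702 = 0.279.

Posterior probability ≈ 0.279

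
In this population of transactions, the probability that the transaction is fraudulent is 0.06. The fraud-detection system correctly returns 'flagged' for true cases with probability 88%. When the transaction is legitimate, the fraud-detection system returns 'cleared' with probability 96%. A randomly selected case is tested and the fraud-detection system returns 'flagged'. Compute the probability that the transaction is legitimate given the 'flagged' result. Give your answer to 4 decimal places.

P(¬H | E) ≈ 0.4159

Let H be the event that the transaction is fraudulent. P(H) = 0.06, so P(¬H) = 0.94. With E the 'flagged' result, P(E|H) = 0.88 and P(E|¬H) = 0.04.
P(E) = 0.88·0.06 + 0.04·0.94 = 0.052800 + 0.037600 = 0.090400.
By Bayes' theorem, P(H|E) = 0.052800 / 0.090400 = 0.5841. Hence P(¬H|E) = 1 − 0.5841 = 0.4159.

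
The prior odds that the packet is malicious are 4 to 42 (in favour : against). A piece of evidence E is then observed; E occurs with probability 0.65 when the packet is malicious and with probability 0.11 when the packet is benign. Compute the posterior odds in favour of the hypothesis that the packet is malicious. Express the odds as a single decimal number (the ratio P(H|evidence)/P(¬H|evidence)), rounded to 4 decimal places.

Posterior odds ≈ 0.5628

Prior odds = 4/42 = 0.095238.
Likelihood ratio for E = 0.65/0.11 = 5.9091.
Posterior odds = prior odds × LR = 0.56277.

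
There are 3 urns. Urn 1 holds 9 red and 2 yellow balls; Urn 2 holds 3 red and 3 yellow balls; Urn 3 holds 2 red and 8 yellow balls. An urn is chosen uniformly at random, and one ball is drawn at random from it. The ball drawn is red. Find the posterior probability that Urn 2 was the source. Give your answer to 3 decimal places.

Posterior probability ≈ 0.329

P(red|Urn 1) = 0.8182; P(red|Urn 2) = 0.5; P(red|Urn 3) = 0.2.
Prior × likelihood for each source: 0.333333·0.8182=0.2727, 0.333333·0.5=0.1667, 0.333333·0.2=0.06667. Summing gives P(red) = 0.50606.
P(Urn 2 | red) = 0.1667 / 0.50606 = 0.329.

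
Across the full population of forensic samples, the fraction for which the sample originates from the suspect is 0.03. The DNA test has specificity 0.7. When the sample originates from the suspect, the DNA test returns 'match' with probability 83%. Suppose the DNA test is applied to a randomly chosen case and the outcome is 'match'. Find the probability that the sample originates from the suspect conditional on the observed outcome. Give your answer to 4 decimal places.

Write H for 'the sample originates from the suspect'. Prior odds H:¬H = 0.03/0.97 = 0.030928. For the 'match' outcome, the likelihood ratio is 0.83/0.3 = 2.7667.
Posterior odds = 0.030928 × 2.7667 = 0.085567, so P(H|E) = 0.085567/(1+0.085567) = 0.0788.

P(H | E) ≈ 0.0788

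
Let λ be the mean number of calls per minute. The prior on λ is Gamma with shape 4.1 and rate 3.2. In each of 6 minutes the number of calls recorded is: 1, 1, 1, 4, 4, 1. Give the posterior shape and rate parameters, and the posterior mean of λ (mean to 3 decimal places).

The Poisson likelihood adds the total count to the shape and the number of exposure periods to the rate. Here ∑xᵢ = 12 and n = 6, so shape 4.1→16.1 and rate 3.2→9.2.
E[λ | data] = 16.1/9.2 = 1.750.

Posterior: Gamma(shape=16.1, rate=9.2); mean ≈ 1.750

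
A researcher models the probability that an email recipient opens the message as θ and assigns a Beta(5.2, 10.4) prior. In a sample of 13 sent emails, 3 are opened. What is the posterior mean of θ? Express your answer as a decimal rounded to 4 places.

Posterior mean ≈ 0.2867

Observing 3 successes and 10 failures updates Beta(5.2, 10.4) by adding the success and failure counts to the two shape parameters: α = 5.2+3 = 8.2, β = 10.4+10 = 20.4.
E[θ | data] = 8.2/(8.2+20.4) = 0.2867.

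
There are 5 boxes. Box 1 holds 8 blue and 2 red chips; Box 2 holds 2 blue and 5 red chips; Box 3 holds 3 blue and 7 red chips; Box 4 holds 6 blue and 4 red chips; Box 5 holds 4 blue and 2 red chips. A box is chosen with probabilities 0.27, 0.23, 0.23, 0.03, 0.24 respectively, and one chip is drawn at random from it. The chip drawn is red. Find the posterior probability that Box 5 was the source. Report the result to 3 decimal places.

P(red|Box 1) = 0.2; P(red|Box 2) = 0.7143; P(red|Box 3) = 0.7; P(red|Box 4) = 0.4; P(red|Box 5) = 0.3333.
Prior × likelihood for each source: 0.27·0.2=0.05400, 0.23·0.7143=0.1643, 0.23·0.7=0.1610, 0.03·0.4=0.01200, 0.24·0.3333=0.08000. Summing gives P(red) = 0.47129.
P(Box 5 | red) = 0.08000 / 0.47129 = 0.170.

Posterior probability ≈ 0.170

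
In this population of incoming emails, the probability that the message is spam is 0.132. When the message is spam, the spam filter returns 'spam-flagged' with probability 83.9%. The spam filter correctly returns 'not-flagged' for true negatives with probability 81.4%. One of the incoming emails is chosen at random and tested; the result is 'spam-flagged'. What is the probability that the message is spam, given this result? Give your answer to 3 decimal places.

Write H for 'the message is spam'. Prior odds H:¬H = 0.132/0.868 = 0.15207. For the 'spam-flagged' outcome, the likelihood ratio is 0.839/0.186 = 4.5108.
Posterior odds = 0.15207 × 4.5108 = 0.68597, so P(H|E) = 0.68597/(1+0.68597) = 0.407.

P(H | E) ≈ 0.407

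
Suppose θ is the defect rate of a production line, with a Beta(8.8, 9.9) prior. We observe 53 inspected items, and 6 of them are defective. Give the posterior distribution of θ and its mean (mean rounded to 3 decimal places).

Observing 6 successes and 47 failures updates Beta(8.8, 9.9) by adding the success and failure counts to the two shape parameters: α = 8.8+6 = 14.8, β = 9.9+47 = 56.9.
Posterior mean = α/(α+β) = 14.8/71.7 = 0.206.

Posterior: Beta(14.8, 56.9); mean ≈ 0.206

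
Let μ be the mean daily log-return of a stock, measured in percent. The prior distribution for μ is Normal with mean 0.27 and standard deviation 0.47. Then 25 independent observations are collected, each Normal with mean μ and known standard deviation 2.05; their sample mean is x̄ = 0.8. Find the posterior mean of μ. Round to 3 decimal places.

Posterior mean ≈ 0.571

Prior precision 1/τ₀² = 1/0.47² = 4.52694; data precision n/σ² = 25/2.05² = 5.94884.
Posterior precision = 4.52694 + 5.94884 = 10.4758.
Posterior mean = (4.52694·0.27 + 5.94884·0.8) / 10.4758 = 0.571.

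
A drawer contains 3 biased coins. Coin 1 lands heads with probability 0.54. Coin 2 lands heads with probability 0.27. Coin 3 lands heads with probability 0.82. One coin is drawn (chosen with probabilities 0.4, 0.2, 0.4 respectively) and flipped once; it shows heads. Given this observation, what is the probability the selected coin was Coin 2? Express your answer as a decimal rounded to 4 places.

Posterior probability ≈ 0.0903

P(heads|C1) = 0.54; P(heads|C2) = 0.27; P(heads|C3) = 0.82.
Prior × likelihood for each source: 0.4·0.54=0.2160, 0.2·0.27=0.05400, 0.4·0.82=0.3280. Summing gives P(heads) = 0.59800.
P(Coin 2 | heads) = 0.05400 / 0.59800 = 0.0903.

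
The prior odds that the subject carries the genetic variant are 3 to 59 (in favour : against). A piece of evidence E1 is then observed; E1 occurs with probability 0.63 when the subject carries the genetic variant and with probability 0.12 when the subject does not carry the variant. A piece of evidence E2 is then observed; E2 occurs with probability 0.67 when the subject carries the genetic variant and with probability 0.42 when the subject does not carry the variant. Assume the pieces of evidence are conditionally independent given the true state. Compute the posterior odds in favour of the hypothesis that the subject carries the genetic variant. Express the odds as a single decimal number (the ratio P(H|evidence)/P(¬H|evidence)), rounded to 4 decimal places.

Prior odds = 3/59 = 0.050847.
Likelihood ratio for E1 = 0.63/0.12 = 5.2500.
Likelihood ratio for E2 = 0.67/0.42 = 1.5952.
Posterior odds = prior odds × LR₁ × LR₂ = 0.42585.

Posterior odds ≈ 0.4258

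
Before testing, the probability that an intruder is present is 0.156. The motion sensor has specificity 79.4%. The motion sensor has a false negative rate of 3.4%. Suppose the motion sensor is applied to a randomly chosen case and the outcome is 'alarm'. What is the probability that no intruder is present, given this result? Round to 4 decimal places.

P(¬H | E) ≈ 0.5357

Let H be the event that an intruder is present. P(H) = 0.156, so P(¬H) = 0.844. With E the 'alarm' result, P(E|H) = 0.966 and P(E|¬H) = 0.206.
P(E) = 0.966·0.156 + 0.206·0.844 = 0.15070 + 0.17386 = 0.32456.
By Bayes' theorem, P(H|E) = 0.15070 / 0.32456 = 0.4643. Hence P(¬H|E) = 1 − 0.4643 = 0.5357.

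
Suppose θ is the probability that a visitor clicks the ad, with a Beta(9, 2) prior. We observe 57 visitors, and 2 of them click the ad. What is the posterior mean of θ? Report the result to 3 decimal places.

Observing 2 successes and 55 failures updates Beta(9, 2) by adding the success and failure counts to the two shape parameters: α = 9+2 = 11, β = 2+55 = 57.
E[θ | data] = 11/(11+57) = 0.162.

Posterior mean ≈ 0.162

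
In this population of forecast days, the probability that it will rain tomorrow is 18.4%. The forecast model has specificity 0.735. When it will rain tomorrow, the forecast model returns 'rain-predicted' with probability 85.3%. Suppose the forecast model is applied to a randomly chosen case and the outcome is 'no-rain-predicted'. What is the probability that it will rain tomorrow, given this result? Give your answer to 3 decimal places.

Let H be the event that it will rain tomorrow. P(H) = 0.184, so P(¬H) = 0.816. With E the 'no-rain-predicted' result, P(E|H) = 0.147 and P(E|¬H) = 0.735.
P(E) = 0.147·0.184 + 0.735·0.816 = 0.027048 + 0.59976 = 0.62681.
By Bayes' theorem, P(H|E) = 0.027048 / 0.62681 = 0.043.

P(H | E) ≈ 0.043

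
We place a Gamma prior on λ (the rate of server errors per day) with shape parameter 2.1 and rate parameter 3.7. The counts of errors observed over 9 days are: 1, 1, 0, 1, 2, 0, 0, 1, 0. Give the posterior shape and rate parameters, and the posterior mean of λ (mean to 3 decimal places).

The Poisson likelihood adds the total count to the shape and the number of exposure periods to the rate. Here ∑xᵢ = 6 and n = 9, so shape 2.1→8.1 and rate 3.7→12.7.
Posterior mean = shape/rate = 8.1/12.7 = 0.638.

Posterior: Gamma(shape=8.1, rate=12.7); mean ≈ 0.638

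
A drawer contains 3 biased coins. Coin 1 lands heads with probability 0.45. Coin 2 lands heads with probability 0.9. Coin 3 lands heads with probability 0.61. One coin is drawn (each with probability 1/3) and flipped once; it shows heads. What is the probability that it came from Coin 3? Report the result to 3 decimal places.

Tabulate prior·likelihood by source: [1] prior 0.333333, lik 0.45, product 0.1500; [2] prior 0.333333, lik 0.9, product 0.3000; [3] prior 0.333333, lik 0.61, product 0.2033.
Normalizing constant = 0.65333; the posterior for Coin 3 is its product over the sum, 0.2033/0.65333 = 0.311.

Posterior probability ≈ 0.311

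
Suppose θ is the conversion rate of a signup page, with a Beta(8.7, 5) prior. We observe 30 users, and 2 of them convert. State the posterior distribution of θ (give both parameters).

The binomial likelihood is conjugate to the Beta prior: with 2 successes and 28 failures, the posterior is Beta(8.7+2, 5+28) = Beta(10.7, 33).

Posterior: Beta(10.7, 33)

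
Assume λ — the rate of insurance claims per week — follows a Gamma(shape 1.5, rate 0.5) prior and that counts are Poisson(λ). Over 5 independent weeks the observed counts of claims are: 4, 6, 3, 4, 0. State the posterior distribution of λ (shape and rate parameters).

The Poisson likelihood adds the total count to the shape and the number of exposure periods to the rate. Here ∑xᵢ = 17 and n = 5, so shape 1.5→18.5 and rate 0.5→5.5.

Posterior: Gamma(shape=18.5, rate=5.5)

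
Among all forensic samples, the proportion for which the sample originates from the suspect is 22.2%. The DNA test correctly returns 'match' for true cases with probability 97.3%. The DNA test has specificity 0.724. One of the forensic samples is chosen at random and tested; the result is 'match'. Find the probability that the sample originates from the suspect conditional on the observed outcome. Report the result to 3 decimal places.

P(H | E) ≈ 0.501

Write H for 'the sample originates from the suspect'. Prior odds H:¬H = 0.222/0.778 = 0.28535. For the 'match' outcome, the likelihood ratio is 0.973/0.276 = 3.5254.
Posterior odds = 0.28535 × 3.5254 = 1.0060, so P(H|E) = 1.0060/(1+1.0060) = 0.501.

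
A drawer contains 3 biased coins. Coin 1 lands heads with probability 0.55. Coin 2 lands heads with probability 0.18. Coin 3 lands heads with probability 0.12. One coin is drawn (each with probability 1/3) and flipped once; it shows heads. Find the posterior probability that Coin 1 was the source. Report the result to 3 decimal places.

P(heads|C1) = 0.55; P(heads|C2) = 0.18; P(heads|C3) = 0.12.
Prior × likelihood for each source: 0.333333·0.55=0.1833, 0.333333·0.18=0.06000, 0.333333·0.12=0.04000. Summing gives P(heads) = 0.28333.
P(Coin 1 | heads) = 0.1833 / 0.28333 = 0.647.

Posterior probability ≈ 0.647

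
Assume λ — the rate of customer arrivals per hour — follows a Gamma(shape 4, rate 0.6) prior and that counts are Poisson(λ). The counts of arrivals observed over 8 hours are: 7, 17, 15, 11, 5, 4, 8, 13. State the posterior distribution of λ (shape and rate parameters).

The Poisson likelihood adds the total count to the shape and the number of exposure periods to the rate. Here ∑xᵢ = 80 and n = 8, so shape 4→84 and rate 0.6→8.6.

Posterior: Gamma(shape=84, rate=8.6)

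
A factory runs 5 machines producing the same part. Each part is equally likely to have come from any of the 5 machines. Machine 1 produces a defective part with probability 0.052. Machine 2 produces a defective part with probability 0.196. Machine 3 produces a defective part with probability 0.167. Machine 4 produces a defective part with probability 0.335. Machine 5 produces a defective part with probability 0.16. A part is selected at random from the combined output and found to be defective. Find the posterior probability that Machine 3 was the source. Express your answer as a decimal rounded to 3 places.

P(defective|M1) = 0.052; P(defective|M2) = 0.196; P(defective|M3) = 0.167; P(defective|M4) = 0.335; P(defective|M5) = 0.16.
Prior × likelihood for each source: 0.2·0.052=0.01040, 0.2·0.196=0.03920, 0.2·0.167=0.03340, 0.2·0.335=0.06700, 0.2·0.16=0.03200. Summing gives P(defective) = 0.18200.
P(Machine 3 | defective) = 0.03340 / 0.18200 = 0.184.

Posterior probability ≈ 0.184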